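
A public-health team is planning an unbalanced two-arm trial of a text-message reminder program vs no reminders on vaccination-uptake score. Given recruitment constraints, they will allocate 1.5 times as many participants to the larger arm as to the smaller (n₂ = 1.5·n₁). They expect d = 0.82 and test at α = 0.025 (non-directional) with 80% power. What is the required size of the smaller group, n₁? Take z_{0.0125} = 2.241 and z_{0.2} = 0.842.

With allocation ratio k = n₂/n₁ = 1.5, Var(x̄₁−x̄₂) = σ²(1/n₁ + 1/(k·n₁)) = σ²·(k+1)/(k·n₁).
So n₁ = (1 + 1/k)·((z_{α/2} + z_β)/d)² = 1.667 × (3.083/0.82)².
n₁ = 1.667 × 14.14 = 23.6.
Round up: n₁ = 24, giving n₂ = 1.5 × 24 = 36.

n₁ = 24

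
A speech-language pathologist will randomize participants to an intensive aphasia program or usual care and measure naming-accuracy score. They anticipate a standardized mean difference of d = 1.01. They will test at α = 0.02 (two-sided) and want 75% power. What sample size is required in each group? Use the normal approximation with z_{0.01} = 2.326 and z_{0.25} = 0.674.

n = 18 per group

For two independent groups with equal n: n = 2·((z_{α/2} + z_β) / d)².
z_{α/2} + z_β = 2.326 + 0.674 = 3.000.
n = 2 × (3.000 / 1.01)² = 2 × 2.970² = 2 × 8.82 = 17.6.
Round up to the next whole participant.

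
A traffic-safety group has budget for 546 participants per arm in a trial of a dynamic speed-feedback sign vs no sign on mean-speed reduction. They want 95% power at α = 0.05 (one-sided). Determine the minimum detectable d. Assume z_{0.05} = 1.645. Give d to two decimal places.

For two independent groups of n = 546 each: d_min = (z_{α} + z_β)·√(2/n).
z-sum = 1.645 + 1.645 = 3.290.
d_min = 3.290 × √(2/546) = 3.290 × 0.0605 = 0.199.

d_min ≈ 0.20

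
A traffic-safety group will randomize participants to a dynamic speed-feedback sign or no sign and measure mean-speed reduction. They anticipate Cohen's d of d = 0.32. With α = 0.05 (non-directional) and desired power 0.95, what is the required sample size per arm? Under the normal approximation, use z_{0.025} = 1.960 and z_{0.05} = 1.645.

For two independent groups with equal n: n = 2·((z_{α/2} + z_β) / d)².
z_{α/2} + z_β = 1.960 + 1.645 = 3.605.
n = 2 × (3.605 / 0.32)² = 2 × 11.266² = 2 × 126.91 = 253.8.
Round up to the next whole participant.

n = 254 per group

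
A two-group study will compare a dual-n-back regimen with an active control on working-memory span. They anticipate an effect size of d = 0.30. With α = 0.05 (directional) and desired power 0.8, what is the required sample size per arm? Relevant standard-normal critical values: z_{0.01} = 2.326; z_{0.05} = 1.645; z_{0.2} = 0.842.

For two independent groups with equal n: n = 2·((z_{α} + z_β) / d)².
z_{α} + z_β = 1.645 + 0.842 = 2.487.
n = 2 × (2.487 / 0.30)² = 2 × 8.290² = 2 × 68.72 = 137.4.
Round up to the next whole participant.

n = 138 per group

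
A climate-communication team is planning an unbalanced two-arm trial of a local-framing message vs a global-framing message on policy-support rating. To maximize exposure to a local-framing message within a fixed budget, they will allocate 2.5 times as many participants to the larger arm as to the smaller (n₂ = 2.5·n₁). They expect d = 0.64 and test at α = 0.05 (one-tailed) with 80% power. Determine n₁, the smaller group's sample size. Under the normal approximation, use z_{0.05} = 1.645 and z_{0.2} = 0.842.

n₁ = 22

With allocation ratio k = n₂/n₁ = 2.5, Var(x̄₁−x̄₂) = σ²(1/n₁ + 1/(k·n₁)) = σ²·(k+1)/(k·n₁).
So n₁ = (1 + 1/k)·((z_{α} + z_β)/d)² = 1.400 × (2.487/0.64)².
n₁ = 1.400 × 15.10 = 21.1.
Round up: n₁ = 22, giving n₂ = 2.5 × 22 = 55.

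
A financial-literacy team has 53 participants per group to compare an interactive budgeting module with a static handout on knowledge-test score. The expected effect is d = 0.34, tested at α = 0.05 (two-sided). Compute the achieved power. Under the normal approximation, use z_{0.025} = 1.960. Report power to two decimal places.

power ≈ 0.42

For two equal groups, power = Φ(d·√(n/2) − z_{α/2}).
d·√(n/2) = 0.34 × √(53/2) = 0.34 × 5.148 = 1.750.
z_β = 1.750 − 1.960 = -0.210.
Power = Φ(-0.210) = 0.417.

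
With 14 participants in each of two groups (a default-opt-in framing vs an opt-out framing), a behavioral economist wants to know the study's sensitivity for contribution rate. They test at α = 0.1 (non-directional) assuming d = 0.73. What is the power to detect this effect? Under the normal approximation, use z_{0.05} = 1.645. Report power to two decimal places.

power ≈ 0.61

For two equal groups, power = Φ(d·√(n/2) − z_{α/2}).
d·√(n/2) = 0.73 × √(14/2) = 0.73 × 2.646 = 1.931.
z_β = 1.931 − 1.645 = 0.286.
Power = Φ(0.286) = 0.613.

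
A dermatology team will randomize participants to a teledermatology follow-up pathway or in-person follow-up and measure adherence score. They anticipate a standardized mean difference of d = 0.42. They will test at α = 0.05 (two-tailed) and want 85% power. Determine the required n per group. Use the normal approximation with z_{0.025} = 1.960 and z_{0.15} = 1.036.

n = 102 per group

For two independent groups with equal n: n = 2·((z_{α/2} + z_β) / d)².
z_{α/2} + z_β = 1.960 + 1.036 = 2.996.
n = 2 × (2.996 / 0.42)² = 2 × 7.133² = 2 × 50.88 = 101.8.
Round up to the next whole participant.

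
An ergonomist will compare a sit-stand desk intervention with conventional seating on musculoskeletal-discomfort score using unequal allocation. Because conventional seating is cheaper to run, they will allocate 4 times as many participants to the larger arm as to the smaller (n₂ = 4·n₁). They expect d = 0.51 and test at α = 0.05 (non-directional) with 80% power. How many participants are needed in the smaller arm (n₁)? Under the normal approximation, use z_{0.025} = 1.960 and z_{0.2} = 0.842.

n₁ = 38

With allocation ratio k = n₂/n₁ = 4, Var(x̄₁−x̄₂) = σ²(1/n₁ + 1/(k·n₁)) = σ²·(k+1)/(k·n₁).
So n₁ = (1 + 1/k)·((z_{α/2} + z_β)/d)² = 1.250 × (2.802/0.51)².
n₁ = 1.250 × 30.19 = 37.7.
Round up: n₁ = 38, giving n₂ = 4 × 38 = 152.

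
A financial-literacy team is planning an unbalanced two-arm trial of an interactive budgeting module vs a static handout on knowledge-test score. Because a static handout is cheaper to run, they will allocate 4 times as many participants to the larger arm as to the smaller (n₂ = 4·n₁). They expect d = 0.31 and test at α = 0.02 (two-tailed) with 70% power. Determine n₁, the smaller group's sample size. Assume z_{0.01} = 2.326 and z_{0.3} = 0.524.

With allocation ratio k = n₂/n₁ = 4, Var(x̄₁−x̄₂) = σ²(1/n₁ + 1/(k·n₁)) = σ²·(k+1)/(k·n₁).
So n₁ = (1 + 1/k)·((z_{α/2} + z_β)/d)² = 1.250 × (2.850/0.31)².
n₁ = 1.250 × 84.52 = 105.7.
Round up: n₁ = 106, giving n₂ = 4 × 106 = 424.

n₁ = 106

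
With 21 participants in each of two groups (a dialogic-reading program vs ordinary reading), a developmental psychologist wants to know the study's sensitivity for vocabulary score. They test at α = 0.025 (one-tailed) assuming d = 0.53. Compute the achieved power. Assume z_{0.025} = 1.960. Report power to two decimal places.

power ≈ 0.40

For two equal groups, power = Φ(d·√(n/2) − z_{α}).
d·√(n/2) = 0.53 × √(21/2) = 0.53 × 3.240 = 1.717.
z_β = 1.717 − 1.960 = -0.243.
Power = Φ(-0.243) = 0.404.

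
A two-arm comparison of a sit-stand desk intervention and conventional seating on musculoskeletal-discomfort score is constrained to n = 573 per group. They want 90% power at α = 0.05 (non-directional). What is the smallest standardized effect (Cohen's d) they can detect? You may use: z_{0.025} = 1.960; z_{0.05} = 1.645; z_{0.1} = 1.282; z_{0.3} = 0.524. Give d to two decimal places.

For two independent groups of n = 573 each: d_min = (z_{α/2} + z_β)·√(2/n).
z-sum = 1.960 + 1.282 = 3.242.
d_min = 3.242 × √(2/573) = 3.242 × 0.0591 = 0.192.

d_min ≈ 0.19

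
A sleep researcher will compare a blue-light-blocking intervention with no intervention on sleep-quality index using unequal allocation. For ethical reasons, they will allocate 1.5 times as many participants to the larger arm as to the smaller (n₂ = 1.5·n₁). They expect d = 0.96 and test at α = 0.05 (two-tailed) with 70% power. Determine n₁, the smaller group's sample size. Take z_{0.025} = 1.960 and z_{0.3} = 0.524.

With allocation ratio k = n₂/n₁ = 1.5, Var(x̄₁−x̄₂) = σ²(1/n₁ + 1/(k·n₁)) = σ²·(k+1)/(k·n₁).
So n₁ = (1 + 1/k)·((z_{α/2} + z_β)/d)² = 1.667 × (2.484/0.96)².
n₁ = 1.667 × 6.70 = 11.2.
Round up: n₁ = 12, giving n₂ = 1.5 × 12 = 18.

n₁ = 12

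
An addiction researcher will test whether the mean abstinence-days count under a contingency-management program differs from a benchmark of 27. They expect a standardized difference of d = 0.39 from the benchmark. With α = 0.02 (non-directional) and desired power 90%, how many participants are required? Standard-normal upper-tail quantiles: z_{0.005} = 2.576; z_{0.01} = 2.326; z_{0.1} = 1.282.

For a one-sample test: n = ((z_{α/2} + z_β) / d)².
z_{α/2} + z_β = 2.326 + 1.282 = 3.608.
n = (3.608 / 0.39)² = 9.251² = 85.59.
Round up.

n = 86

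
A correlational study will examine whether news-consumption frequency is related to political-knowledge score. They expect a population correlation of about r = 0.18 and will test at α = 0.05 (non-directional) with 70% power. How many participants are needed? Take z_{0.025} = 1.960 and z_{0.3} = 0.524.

Fisher's z: C = ½·ln((1+r)/(1−r)) = ½·ln(1.4390) = 0.1820.
n = ((z_{α/2} + z_β)/C)² + 3.
(1.960 + 0.524) / 0.1820 = 2.484 / 0.1820 = 13.648.
n = 13.648² + 3 = 186.28 + 3 = 189.3.
Round up.

n = 190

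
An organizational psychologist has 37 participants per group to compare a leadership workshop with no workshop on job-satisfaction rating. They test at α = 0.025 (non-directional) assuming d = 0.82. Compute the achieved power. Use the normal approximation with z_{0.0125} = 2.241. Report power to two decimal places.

power ≈ 0.90

For two equal groups, power = Φ(d·√(n/2) − z_{α/2}).
d·√(n/2) = 0.82 × √(37/2) = 0.82 × 4.301 = 3.527.
z_β = 3.527 − 2.241 = 1.286.
Power = Φ(1.286) = 0.901.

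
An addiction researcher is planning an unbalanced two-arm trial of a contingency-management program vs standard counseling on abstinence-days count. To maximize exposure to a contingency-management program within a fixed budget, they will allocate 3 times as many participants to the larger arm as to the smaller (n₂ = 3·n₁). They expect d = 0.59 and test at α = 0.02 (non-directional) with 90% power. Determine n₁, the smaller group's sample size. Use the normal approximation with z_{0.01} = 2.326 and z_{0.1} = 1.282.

n₁ = 50

With allocation ratio k = n₂/n₁ = 3, Var(x̄₁−x̄₂) = σ²(1/n₁ + 1/(k·n₁)) = σ²·(k+1)/(k·n₁).
So n₁ = (1 + 1/k)·((z_{α/2} + z_β)/d)² = 1.333 × (3.608/0.59)².
n₁ = 1.333 × 37.40 = 49.9.
Round up: n₁ = 50, giving n₂ = 3 × 50 = 150.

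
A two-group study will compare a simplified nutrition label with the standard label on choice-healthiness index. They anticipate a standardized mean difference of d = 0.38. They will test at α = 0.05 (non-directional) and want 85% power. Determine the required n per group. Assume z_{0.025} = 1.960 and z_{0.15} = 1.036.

For two independent groups with equal n: n = 2·((z_{α/2} + z_β) / d)².
z_{α/2} + z_β = 1.960 + 1.036 = 2.996.
n = 2 × (2.996 / 0.38)² = 2 × 7.884² = 2 × 62.16 = 124.3.
Round up to the next whole participant.

n = 125 per group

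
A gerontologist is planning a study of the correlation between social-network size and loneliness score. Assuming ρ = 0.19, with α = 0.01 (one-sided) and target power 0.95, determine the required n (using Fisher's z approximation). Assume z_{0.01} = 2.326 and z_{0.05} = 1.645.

n = 430

Fisher's z: C = ½·ln((1+r)/(1−r)) = ½·ln(1.4691) = 0.1923.
n = ((z_{α} + z_β)/C)² + 3.
(2.326 + 1.645) / 0.1923 = 3.971 / 0.1923 = 20.650.
n = 20.650² + 3 = 426.42 + 3 = 429.4.
Round up.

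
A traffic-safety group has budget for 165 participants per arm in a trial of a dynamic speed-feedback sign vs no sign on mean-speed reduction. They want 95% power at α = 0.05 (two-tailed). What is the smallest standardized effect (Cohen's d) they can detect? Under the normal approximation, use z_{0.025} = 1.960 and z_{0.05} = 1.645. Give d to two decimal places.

For two independent groups of n = 165 each: d_min = (z_{α/2} + z_β)·√(2/n).
z-sum = 1.960 + 1.645 = 3.605.
d_min = 3.605 × √(2/165) = 3.605 × 0.1101 = 0.397.

d_min ≈ 0.40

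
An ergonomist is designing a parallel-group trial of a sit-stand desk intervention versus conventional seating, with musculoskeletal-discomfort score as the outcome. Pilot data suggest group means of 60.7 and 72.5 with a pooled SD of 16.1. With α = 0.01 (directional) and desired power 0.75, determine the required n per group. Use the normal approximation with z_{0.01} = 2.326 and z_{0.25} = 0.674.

n = 34 per group

Cohen's d = |M₁ − M₂| / SD_pooled = |60.7 − 72.5| / 16.1 = 11.8 / 16.1 = 0.733.
For two independent groups with equal n: n = 2·((z_{α} + z_β) / d)².
z_{α} + z_β = 2.326 + 0.674 = 3.000.
n = 2 × (3.000 / 0.733)² = 2 × 4.093² = 2 × 16.75 = 33.5.
Round up to the next whole participant.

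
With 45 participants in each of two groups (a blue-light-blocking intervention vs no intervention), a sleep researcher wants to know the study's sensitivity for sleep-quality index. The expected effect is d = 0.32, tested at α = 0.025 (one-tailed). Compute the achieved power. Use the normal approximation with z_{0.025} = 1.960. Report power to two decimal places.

For two equal groups, power = Φ(d·√(n/2) − z_{α}).
d·√(n/2) = 0.32 × √(45/2) = 0.32 × 4.743 = 1.518.
z_β = 1.518 − 1.960 = -0.442.
Power = Φ(-0.442) = 0.329.

power ≈ 0.33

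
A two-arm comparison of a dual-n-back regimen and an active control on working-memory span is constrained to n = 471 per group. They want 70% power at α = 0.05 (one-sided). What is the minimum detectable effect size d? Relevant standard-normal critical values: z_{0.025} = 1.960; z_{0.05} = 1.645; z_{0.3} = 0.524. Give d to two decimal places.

For two independent groups of n = 471 each: d_min = (z_{α} + z_β)·√(2/n).
z-sum = 1.645 + 0.524 = 2.169.
d_min = 2.169 × √(2/471) = 2.169 × 0.0652 = 0.141.

d_min ≈ 0.14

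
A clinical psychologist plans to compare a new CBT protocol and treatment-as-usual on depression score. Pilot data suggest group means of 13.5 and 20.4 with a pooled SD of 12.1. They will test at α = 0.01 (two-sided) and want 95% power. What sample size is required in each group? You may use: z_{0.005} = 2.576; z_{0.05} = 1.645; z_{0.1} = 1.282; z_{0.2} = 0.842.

Cohen's d = |M₁ − M₂| / SD_pooled = |13.5 − 20.4| / 12.1 = 6.9 / 12.1 = 0.570.
For two independent groups with equal n: n = 2·((z_{α/2} + z_β) / d)².
z_{α/2} + z_β = 2.576 + 1.645 = 4.221.
n = 2 × (4.221 / 0.570)² = 2 × 7.405² = 2 × 54.84 = 109.7.
Round up to the next whole participant.

n = 110 per group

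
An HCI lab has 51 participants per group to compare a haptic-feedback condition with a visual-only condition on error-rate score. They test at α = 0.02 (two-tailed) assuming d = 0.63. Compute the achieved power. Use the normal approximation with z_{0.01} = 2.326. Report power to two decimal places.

power ≈ 0.80

For two equal groups, power = Φ(d·√(n/2) − z_{α/2}).
d·√(n/2) = 0.63 × √(51/2) = 0.63 × 5.050 = 3.181.
z_β = 3.181 − 2.326 = 0.855.
Power = Φ(0.855) = 0.804.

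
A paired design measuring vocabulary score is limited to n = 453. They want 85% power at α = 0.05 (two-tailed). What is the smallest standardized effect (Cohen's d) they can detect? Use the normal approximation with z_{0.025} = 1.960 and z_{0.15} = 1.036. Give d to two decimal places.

For a single sample (or paired design) of n = 453: d_min = (z_{α/2} + z_β)/√n.
z-sum = 1.960 + 1.036 = 2.996.
d_min = 2.996 / √453 = 2.996 / 21.284 = 0.141.

d_min ≈ 0.14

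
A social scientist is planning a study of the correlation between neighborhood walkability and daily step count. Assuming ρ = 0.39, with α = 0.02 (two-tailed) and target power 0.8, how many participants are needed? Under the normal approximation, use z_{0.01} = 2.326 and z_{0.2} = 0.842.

Fisher's z: C = ½·ln((1+r)/(1−r)) = ½·ln(2.2787) = 0.4118.
n = ((z_{α/2} + z_β)/C)² + 3.
(2.326 + 0.842) / 0.4118 = 3.168 / 0.4118 = 7.693.
n = 7.693² + 3 = 59.18 + 3 = 62.2.
Round up.

n = 63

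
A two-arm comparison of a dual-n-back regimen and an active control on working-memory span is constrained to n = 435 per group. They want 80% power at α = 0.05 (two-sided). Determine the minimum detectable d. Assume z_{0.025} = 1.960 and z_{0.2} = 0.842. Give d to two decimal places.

d_min ≈ 0.19

For two independent groups of n = 435 each: d_min = (z_{α/2} + z_β)·√(2/n).
z-sum = 1.960 + 0.842 = 2.802.
d_min = 2.802 × √(2/435) = 2.802 × 0.0678 = 0.190.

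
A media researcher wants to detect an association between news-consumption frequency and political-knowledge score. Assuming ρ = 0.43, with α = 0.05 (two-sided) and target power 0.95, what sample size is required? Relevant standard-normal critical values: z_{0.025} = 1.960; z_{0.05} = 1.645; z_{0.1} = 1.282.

n = 65

Fisher's z: C = ½·ln((1+r)/(1−r)) = ½·ln(2.5088) = 0.4599.
n = ((z_{α/2} + z_β)/C)² + 3.
(1.960 + 1.645) / 0.4599 = 3.605 / 0.4599 = 7.839.
n = 7.839² + 3 = 61.44 + 3 = 64.4.
Round up.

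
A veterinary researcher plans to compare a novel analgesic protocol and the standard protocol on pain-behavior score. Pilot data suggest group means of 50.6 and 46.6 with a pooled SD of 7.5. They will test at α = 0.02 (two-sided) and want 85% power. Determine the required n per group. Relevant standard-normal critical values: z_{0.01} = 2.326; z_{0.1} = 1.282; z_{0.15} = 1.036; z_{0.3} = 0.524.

Cohen's d = |M₁ − M₂| / SD_pooled = |50.6 − 46.6| / 7.5 = 4.0 / 7.5 = 0.533.
For two independent groups with equal n: n = 2·((z_{α/2} + z_β) / d)².
z_{α/2} + z_β = 2.326 + 1.036 = 3.362.
n = 2 × (3.362 / 0.533)² = 2 × 6.308² = 2 × 39.79 = 79.6.
Round up to the next whole participant.

n = 80 per group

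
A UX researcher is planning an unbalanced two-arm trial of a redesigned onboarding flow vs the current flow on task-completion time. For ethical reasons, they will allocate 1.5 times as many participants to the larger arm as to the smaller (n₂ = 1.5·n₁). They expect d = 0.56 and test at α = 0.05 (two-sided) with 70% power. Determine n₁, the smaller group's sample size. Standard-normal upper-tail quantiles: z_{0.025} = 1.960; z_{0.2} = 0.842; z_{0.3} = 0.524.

With allocation ratio k = n₂/n₁ = 1.5, Var(x̄₁−x̄₂) = σ²(1/n₁ + 1/(k·n₁)) = σ²·(k+1)/(k·n₁).
So n₁ = (1 + 1/k)·((z_{α/2} + z_β)/d)² = 1.667 × (2.484/0.56)².
n₁ = 1.667 × 19.68 = 32.8.
Round up: n₁ = 33, giving n₂ = ⌈1.5 × 33⌉ = ⌈49.5⌉ = 50.

n₁ = 33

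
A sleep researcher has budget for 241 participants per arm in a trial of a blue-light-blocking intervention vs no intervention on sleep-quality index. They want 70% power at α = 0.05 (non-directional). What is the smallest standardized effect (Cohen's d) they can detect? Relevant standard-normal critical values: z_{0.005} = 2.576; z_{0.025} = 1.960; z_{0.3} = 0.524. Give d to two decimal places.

d_min ≈ 0.23

For two independent groups of n = 241 each: d_min = (z_{α/2} + z_β)·√(2/n).
z-sum = 1.960 + 0.524 = 2.484.
d_min = 2.484 × √(2/241) = 2.484 × 0.0911 = 0.226.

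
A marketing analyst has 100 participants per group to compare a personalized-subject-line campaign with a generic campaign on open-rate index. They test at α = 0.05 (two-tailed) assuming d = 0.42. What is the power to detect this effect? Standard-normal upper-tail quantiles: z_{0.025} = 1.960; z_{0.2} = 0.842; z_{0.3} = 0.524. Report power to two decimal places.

For two equal groups, power = Φ(d·√(n/2) − z_{α/2}).
d·√(n/2) = 0.42 × √(100/2) = 0.42 × 7.071 = 2.970.
z_β = 2.970 − 1.960 = 1.010.
Power = Φ(1.010) = 0.844.

power ≈ 0.84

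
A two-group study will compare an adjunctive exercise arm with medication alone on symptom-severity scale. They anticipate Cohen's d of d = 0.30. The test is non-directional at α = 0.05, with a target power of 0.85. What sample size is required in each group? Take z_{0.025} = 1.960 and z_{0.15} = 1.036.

n = 200 per group

For two independent groups with equal n: n = 2·((z_{α/2} + z_β) / d)².
z_{α/2} + z_β = 1.960 + 1.036 = 2.996.
n = 2 × (2.996 / 0.30)² = 2 × 9.987² = 2 × 99.73 = 199.5.
Round up to the next whole participant.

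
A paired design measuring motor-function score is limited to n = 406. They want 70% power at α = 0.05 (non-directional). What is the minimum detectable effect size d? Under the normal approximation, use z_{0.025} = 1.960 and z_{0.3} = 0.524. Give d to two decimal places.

d_min ≈ 0.12

For a single sample (or paired design) of n = 406: d_min = (z_{α/2} + z_β)/√n.
z-sum = 1.960 + 0.524 = 2.484.
d_min = 2.484 / √406 = 2.484 / 20.149 = 0.123.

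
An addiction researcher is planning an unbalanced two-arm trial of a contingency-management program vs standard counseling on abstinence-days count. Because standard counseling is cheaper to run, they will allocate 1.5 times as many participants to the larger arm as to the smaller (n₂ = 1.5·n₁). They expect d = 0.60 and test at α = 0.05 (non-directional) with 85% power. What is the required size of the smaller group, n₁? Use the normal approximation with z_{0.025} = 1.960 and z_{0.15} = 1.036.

With allocation ratio k = n₂/n₁ = 1.5, Var(x̄₁−x̄₂) = σ²(1/n₁ + 1/(k·n₁)) = σ²·(k+1)/(k·n₁).
So n₁ = (1 + 1/k)·((z_{α/2} + z_β)/d)² = 1.667 × (2.996/0.60)².
n₁ = 1.667 × 24.93 = 41.6.
Round up: n₁ = 42, giving n₂ = 1.5 × 42 = 63.

n₁ = 42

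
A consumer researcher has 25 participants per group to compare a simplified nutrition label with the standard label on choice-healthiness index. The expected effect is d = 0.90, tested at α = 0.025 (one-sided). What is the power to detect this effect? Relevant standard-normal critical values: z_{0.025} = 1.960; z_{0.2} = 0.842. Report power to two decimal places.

For two equal groups, power = Φ(d·√(n/2) − z_{α}).
d·√(n/2) = 0.90 × √(25/2) = 0.90 × 3.536 = 3.182.
z_β = 3.182 − 1.960 = 1.222.
Power = Φ(1.222) = 0.889.

power ≈ 0.89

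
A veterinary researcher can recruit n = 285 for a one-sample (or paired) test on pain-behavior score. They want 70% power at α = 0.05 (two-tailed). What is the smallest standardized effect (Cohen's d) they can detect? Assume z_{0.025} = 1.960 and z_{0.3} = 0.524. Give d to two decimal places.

d_min ≈ 0.15

For a single sample (or paired design) of n = 285: d_min = (z_{α/2} + z_β)/√n.
z-sum = 1.960 + 0.524 = 2.484.
d_min = 2.484 / √285 = 2.484 / 16.882 = 0.147.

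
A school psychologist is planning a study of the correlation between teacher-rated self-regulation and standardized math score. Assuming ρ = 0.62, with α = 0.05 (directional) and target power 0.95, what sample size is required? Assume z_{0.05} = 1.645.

n = 24

Fisher's z: C = ½·ln((1+r)/(1−r)) = ½·ln(4.2632) = 0.7250.
n = ((z_{α} + z_β)/C)² + 3.
(1.645 + 1.645) / 0.7250 = 3.290 / 0.7250 = 4.538.
n = 4.538² + 3 = 20.59 + 3 = 23.6.
Round up.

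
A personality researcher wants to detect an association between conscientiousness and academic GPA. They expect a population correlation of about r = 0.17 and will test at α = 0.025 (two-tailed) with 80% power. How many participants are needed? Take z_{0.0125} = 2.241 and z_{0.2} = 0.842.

Fisher's z: C = ½·ln((1+r)/(1−r)) = ½·ln(1.4096) = 0.1717.
n = ((z_{α/2} + z_β)/C)² + 3.
(2.241 + 0.842) / 0.1717 = 3.083 / 0.1717 = 17.956.
n = 17.956² + 3 = 322.41 + 3 = 325.4.
Round up.

n = 326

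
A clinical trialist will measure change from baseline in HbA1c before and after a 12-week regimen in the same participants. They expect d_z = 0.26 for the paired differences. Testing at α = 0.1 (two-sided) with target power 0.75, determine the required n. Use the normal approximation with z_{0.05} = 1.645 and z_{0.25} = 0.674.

n = 80 pairs

For a paired (one-sample on differences) test: n = ((z_{α/2} + z_β) / d)².
z_{α/2} + z_β = 1.645 + 0.674 = 2.319.
n = (2.319 / 0.26)² = 8.919² = 79.55.
Round up.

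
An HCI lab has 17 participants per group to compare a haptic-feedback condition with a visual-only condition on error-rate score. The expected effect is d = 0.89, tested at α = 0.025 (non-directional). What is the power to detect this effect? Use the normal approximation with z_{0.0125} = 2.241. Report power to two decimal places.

For two equal groups, power = Φ(d·√(n/2) − z_{α/2}).
d·√(n/2) = 0.89 × √(17/2) = 0.89 × 2.915 = 2.595.
z_β = 2.595 − 2.241 = 0.354.
Power = Φ(0.354) = 0.638.

power ≈ 0.64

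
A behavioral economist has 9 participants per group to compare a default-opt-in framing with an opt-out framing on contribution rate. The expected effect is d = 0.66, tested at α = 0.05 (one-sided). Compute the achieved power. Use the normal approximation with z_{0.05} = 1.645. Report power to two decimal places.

power ≈ 0.40

For two equal groups, power = Φ(d·√(n/2) − z_{α}).
d·√(n/2) = 0.66 × √(9/2) = 0.66 × 2.121 = 1.400.
z_β = 1.400 − 1.645 = -0.245.
Power = Φ(-0.245) = 0.403.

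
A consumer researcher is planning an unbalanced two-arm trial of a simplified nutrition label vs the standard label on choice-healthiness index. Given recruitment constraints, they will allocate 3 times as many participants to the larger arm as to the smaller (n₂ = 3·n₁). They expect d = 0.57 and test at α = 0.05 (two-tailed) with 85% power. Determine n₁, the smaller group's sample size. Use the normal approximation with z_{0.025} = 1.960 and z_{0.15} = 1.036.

n₁ = 37

With allocation ratio k = n₂/n₁ = 3, Var(x̄₁−x̄₂) = σ²(1/n₁ + 1/(k·n₁)) = σ²·(k+1)/(k·n₁).
So n₁ = (1 + 1/k)·((z_{α/2} + z_β)/d)² = 1.333 × (2.996/0.57)².
n₁ = 1.333 × 27.63 = 36.8.
Round up: n₁ = 37, giving n₂ = 3 × 37 = 111.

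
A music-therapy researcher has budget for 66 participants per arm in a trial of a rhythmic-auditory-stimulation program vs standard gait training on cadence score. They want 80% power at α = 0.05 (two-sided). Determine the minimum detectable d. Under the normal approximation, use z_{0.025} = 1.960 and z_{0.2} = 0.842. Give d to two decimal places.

For two independent groups of n = 66 each: d_min = (z_{α/2} + z_β)·√(2/n).
z-sum = 1.960 + 0.842 = 2.802.
d_min = 2.802 × √(2/66) = 2.802 × 0.1741 = 0.488.

d_min ≈ 0.49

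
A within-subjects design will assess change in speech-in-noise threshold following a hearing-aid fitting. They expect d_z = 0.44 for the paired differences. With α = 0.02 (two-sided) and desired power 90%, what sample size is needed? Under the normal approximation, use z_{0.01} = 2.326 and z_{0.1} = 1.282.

n = 68 pairs

For a paired (one-sample on differences) test: n = ((z_{α/2} + z_β) / d)².
z_{α/2} + z_β = 2.326 + 1.282 = 3.608.
n = (3.608 / 0.44)² = 8.200² = 67.24.
Round up.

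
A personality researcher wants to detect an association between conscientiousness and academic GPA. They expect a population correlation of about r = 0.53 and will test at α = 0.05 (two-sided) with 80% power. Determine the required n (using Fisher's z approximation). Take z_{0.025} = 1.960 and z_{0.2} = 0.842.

n = 26

Fisher's z: C = ½·ln((1+r)/(1−r)) = ½·ln(3.2553) = 0.5901.
n = ((z_{α/2} + z_β)/C)² + 3.
(1.960 + 0.842) / 0.5901 = 2.802 / 0.5901 = 4.748.
n = 4.748² + 3 = 22.55 + 3 = 25.5.
Round up.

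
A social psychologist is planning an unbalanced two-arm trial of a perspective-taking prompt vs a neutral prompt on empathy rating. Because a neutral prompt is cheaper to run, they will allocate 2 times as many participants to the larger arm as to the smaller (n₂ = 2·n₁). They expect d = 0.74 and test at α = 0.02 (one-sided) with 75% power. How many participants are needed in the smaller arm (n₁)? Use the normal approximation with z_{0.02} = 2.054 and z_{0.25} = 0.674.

n₁ = 21

With allocation ratio k = n₂/n₁ = 2, Var(x̄₁−x̄₂) = σ²(1/n₁ + 1/(k·n₁)) = σ²·(k+1)/(k·n₁).
So n₁ = (1 + 1/k)·((z_{α} + z_β)/d)² = 1.500 × (2.728/0.74)².
n₁ = 1.500 × 13.59 = 20.4.
Round up: n₁ = 21, giving n₂ = 2 × 21 = 42.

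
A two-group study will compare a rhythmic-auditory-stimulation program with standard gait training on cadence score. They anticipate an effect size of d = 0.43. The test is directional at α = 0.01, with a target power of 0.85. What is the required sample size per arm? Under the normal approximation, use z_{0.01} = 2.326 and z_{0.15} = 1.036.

n = 123 per group

For two independent groups with equal n: n = 2·((z_{α} + z_β) / d)².
z_{α} + z_β = 2.326 + 1.036 = 3.362.
n = 2 × (3.362 / 0.43)² = 2 × 7.819² = 2 × 61.13 = 122.3.
Round up to the next whole participant.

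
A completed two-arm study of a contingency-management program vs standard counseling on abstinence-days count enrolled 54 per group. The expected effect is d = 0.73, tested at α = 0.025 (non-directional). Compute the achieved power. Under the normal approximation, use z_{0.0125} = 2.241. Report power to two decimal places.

power ≈ 0.94

For two equal groups, power = Φ(d·√(n/2) − z_{α/2}).
d·√(n/2) = 0.73 × √(54/2) = 0.73 × 5.196 = 3.793.
z_β = 3.793 − 2.241 = 1.552.
Power = Φ(1.552) = 0.940.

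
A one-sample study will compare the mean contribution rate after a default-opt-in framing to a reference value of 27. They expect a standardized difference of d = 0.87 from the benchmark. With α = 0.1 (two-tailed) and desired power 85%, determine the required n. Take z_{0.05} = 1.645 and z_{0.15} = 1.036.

For a one-sample test: n = ((z_{α/2} + z_β) / d)².
z_{α/2} + z_β = 1.645 + 1.036 = 2.681.
n = (2.681 / 0.87)² = 3.082² = 9.50.
Round up.

n = 10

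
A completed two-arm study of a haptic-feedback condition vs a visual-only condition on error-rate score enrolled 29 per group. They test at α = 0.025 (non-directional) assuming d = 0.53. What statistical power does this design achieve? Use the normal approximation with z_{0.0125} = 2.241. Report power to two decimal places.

power ≈ 0.41

For two equal groups, power = Φ(d·√(n/2) − z_{α/2}).
d·√(n/2) = 0.53 × √(29/2) = 0.53 × 3.808 = 2.018.
z_β = 2.018 − 2.241 = -0.223.
Power = Φ(-0.223) = 0.412.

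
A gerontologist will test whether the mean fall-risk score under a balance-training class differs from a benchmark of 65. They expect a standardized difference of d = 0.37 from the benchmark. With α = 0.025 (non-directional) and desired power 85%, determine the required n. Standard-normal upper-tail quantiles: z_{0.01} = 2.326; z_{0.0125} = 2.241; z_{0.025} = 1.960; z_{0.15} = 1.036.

For a one-sample test: n = ((z_{α/2} + z_β) / d)².
z_{α/2} + z_β = 2.241 + 1.036 = 3.277.
n = (3.277 / 0.37)² = 8.857² = 78.44.
Round up.

n = 79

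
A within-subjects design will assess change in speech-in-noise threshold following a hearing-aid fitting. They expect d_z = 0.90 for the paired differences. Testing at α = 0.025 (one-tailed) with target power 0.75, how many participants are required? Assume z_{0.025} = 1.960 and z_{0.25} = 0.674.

For a paired (one-sample on differences) test: n = ((z_{α} + z_β) / d)².
z_{α} + z_β = 1.960 + 0.674 = 2.634.
n = (2.634 / 0.90)² = 2.927² = 8.57.
Round up.

n = 9 pairs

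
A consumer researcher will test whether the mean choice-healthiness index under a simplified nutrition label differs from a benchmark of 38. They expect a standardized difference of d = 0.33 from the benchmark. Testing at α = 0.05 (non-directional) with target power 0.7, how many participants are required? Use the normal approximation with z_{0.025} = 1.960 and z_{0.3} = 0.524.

n = 57

For a one-sample test: n = ((z_{α/2} + z_β) / d)².
z_{α/2} + z_β = 1.960 + 0.524 = 2.484.
n = (2.484 / 0.33)² = 7.527² = 56.66.
Round up.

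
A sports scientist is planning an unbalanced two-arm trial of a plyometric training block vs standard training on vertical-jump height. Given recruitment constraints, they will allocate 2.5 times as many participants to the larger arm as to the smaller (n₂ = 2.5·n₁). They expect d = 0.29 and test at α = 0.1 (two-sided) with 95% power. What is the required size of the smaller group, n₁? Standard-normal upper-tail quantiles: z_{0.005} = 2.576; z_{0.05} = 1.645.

n₁ = 181

With allocation ratio k = n₂/n₁ = 2.5, Var(x̄₁−x̄₂) = σ²(1/n₁ + 1/(k·n₁)) = σ²·(k+1)/(k·n₁).
So n₁ = (1 + 1/k)·((z_{α/2} + z_β)/d)² = 1.400 × (3.290/0.29)².
n₁ = 1.400 × 128.71 = 180.2.
Round up: n₁ = 181, giving n₂ = ⌈2.5 × 181⌉ = ⌈452.5⌉ = 453.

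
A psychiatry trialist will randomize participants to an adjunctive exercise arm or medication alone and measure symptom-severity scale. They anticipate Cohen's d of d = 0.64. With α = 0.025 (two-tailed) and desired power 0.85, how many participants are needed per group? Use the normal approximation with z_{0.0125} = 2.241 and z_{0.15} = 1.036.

n = 53 per group

For two independent groups with equal n: n = 2·((z_{α/2} + z_β) / d)².
z_{α/2} + z_β = 2.241 + 1.036 = 3.277.
n = 2 × (3.277 / 0.64)² = 2 × 5.120² = 2 × 26.22 = 52.4.
Round up to the next whole participant.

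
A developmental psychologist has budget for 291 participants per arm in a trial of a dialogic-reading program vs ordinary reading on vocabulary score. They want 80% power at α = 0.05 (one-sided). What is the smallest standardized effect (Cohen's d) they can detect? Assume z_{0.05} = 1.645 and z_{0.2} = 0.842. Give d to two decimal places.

d_min ≈ 0.21

For two independent groups of n = 291 each: d_min = (z_{α} + z_β)·√(2/n).
z-sum = 1.645 + 0.842 = 2.487.
d_min = 2.487 × √(2/291) = 2.487 × 0.0829 = 0.206.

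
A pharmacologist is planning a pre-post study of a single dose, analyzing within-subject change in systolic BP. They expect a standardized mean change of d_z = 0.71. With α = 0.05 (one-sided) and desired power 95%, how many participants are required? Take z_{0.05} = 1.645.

n = 22 pairs

For a paired (one-sample on differences) test: n = ((z_{α} + z_β) / d)².
z_{α} + z_β = 1.645 + 1.645 = 3.290.
n = (3.290 / 0.71)² = 4.634² = 21.47.
Round up.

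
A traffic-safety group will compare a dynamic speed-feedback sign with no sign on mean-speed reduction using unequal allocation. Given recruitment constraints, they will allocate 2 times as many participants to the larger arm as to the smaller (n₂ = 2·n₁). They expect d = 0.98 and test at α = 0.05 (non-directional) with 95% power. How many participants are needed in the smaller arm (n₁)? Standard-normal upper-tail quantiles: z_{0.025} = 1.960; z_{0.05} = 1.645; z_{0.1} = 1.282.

With allocation ratio k = n₂/n₁ = 2, Var(x̄₁−x̄₂) = σ²(1/n₁ + 1/(k·n₁)) = σ²·(k+1)/(k·n₁).
So n₁ = (1 + 1/k)·((z_{α/2} + z_β)/d)² = 1.500 × (3.605/0.98)².
n₁ = 1.500 × 13.53 = 20.3.
Round up: n₁ = 21, giving n₂ = 2 × 21 = 42.

n₁ = 21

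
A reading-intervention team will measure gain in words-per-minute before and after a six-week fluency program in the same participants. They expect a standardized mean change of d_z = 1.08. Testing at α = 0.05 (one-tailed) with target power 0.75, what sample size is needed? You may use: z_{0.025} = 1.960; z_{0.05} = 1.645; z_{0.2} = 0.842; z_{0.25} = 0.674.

For a paired (one-sample on differences) test: n = ((z_{α} + z_β) / d)².
z_{α} + z_β = 1.645 + 0.674 = 2.319.
n = (2.319 / 1.08)² = 2.147² = 4.61.
Round up.

n = 5 pairs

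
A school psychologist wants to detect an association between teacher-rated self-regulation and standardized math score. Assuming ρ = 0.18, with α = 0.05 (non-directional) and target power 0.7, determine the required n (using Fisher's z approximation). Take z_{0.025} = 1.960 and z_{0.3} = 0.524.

Fisher's z: C = ½·ln((1+r)/(1−r)) = ½·ln(1.4390) = 0.1820.
n = ((z_{α/2} + z_β)/C)² + 3.
(1.960 + 0.524) / 0.1820 = 2.484 / 0.1820 = 13.648.
n = 13.648² + 3 = 186.28 + 3 = 189.3.
Round up.

n = 190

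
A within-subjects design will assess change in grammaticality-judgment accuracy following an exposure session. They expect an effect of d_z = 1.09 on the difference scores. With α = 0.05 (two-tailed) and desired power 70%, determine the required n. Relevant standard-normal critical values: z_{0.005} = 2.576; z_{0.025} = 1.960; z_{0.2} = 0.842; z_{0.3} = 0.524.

n = 6 pairs

For a paired (one-sample on differences) test: n = ((z_{α/2} + z_β) / d)².
z_{α/2} + z_β = 1.960 + 0.524 = 2.484.
n = (2.484 / 1.09)² = 2.279² = 5.19.
Round up.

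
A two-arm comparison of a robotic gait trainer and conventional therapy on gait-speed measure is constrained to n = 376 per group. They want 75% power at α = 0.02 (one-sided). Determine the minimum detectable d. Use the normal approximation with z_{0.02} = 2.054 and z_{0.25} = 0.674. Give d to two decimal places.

d_min ≈ 0.20

For two independent groups of n = 376 each: d_min = (z_{α} + z_β)·√(2/n).
z-sum = 2.054 + 0.674 = 2.728.
d_min = 2.728 × √(2/376) = 2.728 × 0.0729 = 0.199.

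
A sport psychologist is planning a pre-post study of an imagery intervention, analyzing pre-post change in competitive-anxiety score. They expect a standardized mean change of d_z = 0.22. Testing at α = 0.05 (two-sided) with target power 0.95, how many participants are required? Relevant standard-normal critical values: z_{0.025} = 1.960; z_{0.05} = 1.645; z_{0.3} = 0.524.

n = 269 pairs

For a paired (one-sample on differences) test: n = ((z_{α/2} + z_β) / d)².
z_{α/2} + z_β = 1.960 + 1.645 = 3.605.
n = (3.605 / 0.22)² = 16.386² = 268.51.
Round up.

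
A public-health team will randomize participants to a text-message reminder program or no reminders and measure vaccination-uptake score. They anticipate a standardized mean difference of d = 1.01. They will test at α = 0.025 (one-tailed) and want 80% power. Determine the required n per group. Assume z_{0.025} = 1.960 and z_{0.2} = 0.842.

For two independent groups with equal n: n = 2·((z_{α} + z_β) / d)².
z_{α} + z_β = 1.960 + 0.842 = 2.802.
n = 2 × (2.802 / 1.01)² = 2 × 2.774² = 2 × 7.70 = 15.4.
Round up to the next whole participant.

n = 16 per group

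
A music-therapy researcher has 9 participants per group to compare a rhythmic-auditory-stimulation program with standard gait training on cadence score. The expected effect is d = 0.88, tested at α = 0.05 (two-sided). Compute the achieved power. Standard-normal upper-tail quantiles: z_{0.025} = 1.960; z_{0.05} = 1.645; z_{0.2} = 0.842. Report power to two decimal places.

For two equal groups, power = Φ(d·√(n/2) − z_{α/2}).
d·√(n/2) = 0.88 × √(9/2) = 0.88 × 2.121 = 1.867.
z_β = 1.867 − 1.960 = -0.093.
Power = Φ(-0.093) = 0.463.

power ≈ 0.46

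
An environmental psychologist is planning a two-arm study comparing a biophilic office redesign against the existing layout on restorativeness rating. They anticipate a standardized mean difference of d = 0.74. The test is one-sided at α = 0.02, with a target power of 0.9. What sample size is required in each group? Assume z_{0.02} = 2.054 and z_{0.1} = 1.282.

n = 41 per group

For two independent groups with equal n: n = 2·((z_{α} + z_β) / d)².
z_{α} + z_β = 2.054 + 1.282 = 3.336.
n = 2 × (3.336 / 0.74)² = 2 × 4.508² = 2 × 20.32 = 40.6.
Round up to the next whole participant.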